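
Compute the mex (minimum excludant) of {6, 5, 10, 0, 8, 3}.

0 is in the set but 1 is not, so the mex is 1.

1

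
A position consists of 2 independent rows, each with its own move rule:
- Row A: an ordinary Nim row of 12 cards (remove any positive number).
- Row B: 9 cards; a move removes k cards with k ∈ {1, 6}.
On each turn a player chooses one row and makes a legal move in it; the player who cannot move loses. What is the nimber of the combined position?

12

Row A is a plain Nim row of size 12, so its Grundy value is 12.
Grundy values for row B (subtraction set {1, 6}):
g(0) = mex{} = 0
g(1) = mex{0} = 1
g(2) = mex{1} = 0
g(3) = mex{0} = 1
g(4) = mex{1} = 0
g(5) = mex{0} = 1
g(6) = mex{0,1} = 2
g(7) = mex{1,2} = 0
g(8) = mex{0} = 1
g(9) = mex{1} = 0
So g(9) = 0.
By the Sprague-Grundy theorem, the Grundy value of a sum of independent games is the XOR of the component values.
Combined value = 12 ⊕ 0 = 12.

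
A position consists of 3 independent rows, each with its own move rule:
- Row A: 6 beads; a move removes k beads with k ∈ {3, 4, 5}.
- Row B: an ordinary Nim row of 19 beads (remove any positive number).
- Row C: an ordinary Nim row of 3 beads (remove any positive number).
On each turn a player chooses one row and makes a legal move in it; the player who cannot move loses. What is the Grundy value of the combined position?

Grundy values for row A (subtraction set {3, 4, 5}):
k:     0  1  2  3  4  5  6
g(k):  0  0  0  1  1  1  2
So g(6) = 2.
Row B is a plain Nim row of size 19, so its Grundy value is 19.
Row C is a plain Nim row of size 3, so its Grundy value is 3.
The value of a disjunctive sum is the nim-sum of the parts.
Combined value = 2 XOR 19 XOR 3 = 18.

18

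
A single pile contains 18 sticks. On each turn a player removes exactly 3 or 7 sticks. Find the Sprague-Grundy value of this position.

2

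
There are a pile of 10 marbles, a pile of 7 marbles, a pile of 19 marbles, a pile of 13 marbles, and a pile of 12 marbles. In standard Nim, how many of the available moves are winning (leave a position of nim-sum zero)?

Nim-sum: 10 XOR 7 XOR 19 XOR 13 XOR 12 = 31.
The overall nim-sum is X = 31. A pile of size p has a winning move iff p XOR X < p (reduce it to p XOR X).
  10: 10 XOR 31 = 21 ≥ 10 — no move.
  7: 7 XOR 31 = 24 ≥ 7 — no move.
  19: 19 XOR 31 = 12 < 19 — winning move (to 12).
  13: 13 XOR 31 = 18 ≥ 13 — no move.
  12: 12 XOR 31 = 19 ≥ 12 — no move.
That gives 1 winning move.

1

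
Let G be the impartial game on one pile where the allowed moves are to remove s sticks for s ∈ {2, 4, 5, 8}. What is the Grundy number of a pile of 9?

1

Build the Grundy sequence with g(k) = mex{g(k−s) : s ∈ {2, 4, 5, 8}, s ≤ k}:
k:     0  1  2  3  4  5  6  7  8  9
g(k):  0  0  1  1  2  2  3  0  4  1
So g(9) = 1.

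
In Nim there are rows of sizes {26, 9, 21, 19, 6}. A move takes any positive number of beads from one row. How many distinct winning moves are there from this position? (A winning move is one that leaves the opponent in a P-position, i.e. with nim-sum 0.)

Compute the nim-sum pairwise:
26 ⊕ 9 = 19
19 ⊕ 21 = 6
6 ⊕ 19 = 21
21 ⊕ 6 = 19
The overall nim-sum is X = 19. A row of size p has a winning move iff p XOR X < p (reduce it to p XOR X).
  26: 26 XOR 19 = 9 < 26 — winning move (to 9).
  9: 9 XOR 19 = 26 ≥ 9 — no move.
  21: 21 XOR 19 = 6 < 21 — winning move (to 6).
  19: 19 XOR 19 = 0 < 19 — winning move (to 0).
  6: 6 XOR 19 = 21 ≥ 6 — no move.
That gives 3 winning moves.

3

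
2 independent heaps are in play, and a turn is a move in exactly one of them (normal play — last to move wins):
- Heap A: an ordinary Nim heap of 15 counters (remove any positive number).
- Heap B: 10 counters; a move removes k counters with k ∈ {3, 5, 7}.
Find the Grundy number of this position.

15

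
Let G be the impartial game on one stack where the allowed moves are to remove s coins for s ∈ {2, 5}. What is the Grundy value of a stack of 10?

Compute g(0), g(1), … for moves {2, 5}:
g(0) = mex{} = 0
g(1) = mex{} = 0
g(2) = mex{0} = 1
g(3) = mex{0} = 1
g(4) = mex{1} = 0
g(5) = mex{0,1} = 2
g(6) = mex{0} = 1
g(7) = mex{1,2} = 0
g(8) = mex{1} = 0
g(9) = mex{0} = 1
g(10) = mex{0,2} = 1
So g(10) = 1.

1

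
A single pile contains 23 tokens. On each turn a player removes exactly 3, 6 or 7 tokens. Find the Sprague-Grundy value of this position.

1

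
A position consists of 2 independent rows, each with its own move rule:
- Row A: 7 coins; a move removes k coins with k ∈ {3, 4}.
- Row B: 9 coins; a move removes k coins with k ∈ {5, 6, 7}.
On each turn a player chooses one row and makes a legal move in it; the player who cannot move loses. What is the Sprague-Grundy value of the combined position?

1

Grundy values for row A (subtraction set {3, 4}):
k:     0  1  2  3  4  5  6  7
g(k):  0  0  0  1  1  1  2  0
So g(7) = 0.
Build the Grundy sequence for row B with g(k) = mex{g(k−s) : s ∈ {5, 6, 7}, s ≤ k}:
k:     0  1  2  3  4  5  6  7  8  9
g(k):  0  0  0  0  0  1  1  1  1  1
So g(9) = 1.
By the Sprague-Grundy theorem, the Grundy value of a sum of independent games is the XOR of the component values.
Combined value = 0 XOR 1 = 1.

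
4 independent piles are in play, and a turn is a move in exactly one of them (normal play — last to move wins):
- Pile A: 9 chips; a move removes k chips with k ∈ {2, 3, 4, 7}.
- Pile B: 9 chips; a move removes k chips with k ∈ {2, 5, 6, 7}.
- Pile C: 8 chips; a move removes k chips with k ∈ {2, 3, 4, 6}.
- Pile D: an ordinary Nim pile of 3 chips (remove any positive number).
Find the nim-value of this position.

For pile A, compute g(0), g(1), … with moves {2, 3, 4, 7}:
g(0) = mex{} = 0
g(1) = mex{} = 0
g(2) = mex{0} = 1
g(3) = mex{0} = 1
g(4) = mex{0,1} = 2
g(5) = mex{0,1} = 2
g(6) = mex{1,2} = 0
g(7) = mex{0,1,2} = 3
g(8) = mex{0,2} = 1
g(9) = mex{0,1,2,3} = 4
So g(9) = 4.
For pile B, compute g(0), g(1), … with moves {2, 5, 6, 7}:
g(0) = mex{} = 0
g(1) = mex{} = 0
g(2) = mex{0} = 1
g(3) = mex{0} = 1
g(4) = mex{1} = 0
g(5) = mex{0,1} = 2
g(6) = mex{0} = 1
g(7) = mex{0,1,2} = 3
g(8) = mex{0,1} = 2
g(9) = mex{0,1,3} = 2
So g(9) = 2.
For pile C, compute g(0), g(1), … with moves {2, 3, 4, 6}:
g(0) = mex{} = 0
g(1) = mex{} = 0
g(2) = mex{0} = 1
g(3) = mex{0} = 1
g(4) = mex{0,1} = 2
g(5) = mex{0,1} = 2
g(6) = mex{0,1,2} = 3
g(7) = mex{0,1,2} = 3
g(8) = mex{1,2,3} = 0
So g(8) = 0.
Pile D is a plain Nim pile of size 3, so its Grundy value is 3.
The value of a disjunctive sum is the nim-sum of the parts.
Combined value = 4 ⊕ 2 ⊕ 0 ⊕ 3 = 5.

5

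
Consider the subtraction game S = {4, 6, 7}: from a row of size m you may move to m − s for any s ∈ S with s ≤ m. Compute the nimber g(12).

Compute g(0), g(1), … for moves {4, 6, 7}:
k:     0  1  2  3  4  5  6  7  8  9 10 11 12
g(k):  0  0  0  0  1  1  1  1  2  2  2  0  0
So g(12) = 0.

0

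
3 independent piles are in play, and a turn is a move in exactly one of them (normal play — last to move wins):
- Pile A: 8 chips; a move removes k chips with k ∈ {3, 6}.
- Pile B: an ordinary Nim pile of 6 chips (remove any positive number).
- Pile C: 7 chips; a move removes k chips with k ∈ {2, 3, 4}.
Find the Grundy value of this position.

For pile A, compute g(0), g(1), … with moves {3, 6}:
g(0) = mex{} = 0
g(1) = mex{} = 0
g(2) = mex{} = 0
g(3) = mex{0} = 1
g(4) = mex{0} = 1
g(5) = mex{0} = 1
g(6) = mex{0,1} = 2
g(7) = mex{0,1} = 2
g(8) = mex{0,1} = 2
So g(8) = 2.
Pile B is a plain Nim pile of size 6, so its Grundy value is 6.
Build the Grundy sequence for pile C with g(k) = mex{g(k−s) : s ∈ {2, 3, 4}, s ≤ k}:
k:     0  1  2  3  4  5  6  7
g(k):  0  0  1  1  2  2  0  0
So g(7) = 0.
The value of a disjunctive sum is the nim-sum of the parts.
Combined value = 2 XOR 6 XOR 0 = 4.

4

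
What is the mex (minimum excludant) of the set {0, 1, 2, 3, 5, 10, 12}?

4

The values 0, 1, 2, 3 are all present; 4 is the first non-negative integer missing from the set.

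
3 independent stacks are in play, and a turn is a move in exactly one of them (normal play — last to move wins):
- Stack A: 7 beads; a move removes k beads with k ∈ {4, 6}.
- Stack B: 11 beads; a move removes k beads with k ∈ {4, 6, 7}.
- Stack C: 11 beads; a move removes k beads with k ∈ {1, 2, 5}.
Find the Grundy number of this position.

Grundy values for stack A (subtraction set {4, 6}):
k:     0  1  2  3  4  5  6  7
g(k):  0  0  0  0  1  1  1  1
So g(7) = 1.
Build the Grundy sequence for stack B with g(k) = mex{g(k−s) : s ∈ {4, 6, 7}, s ≤ k}:
k:     0  1  2  3  4  5  6  7  8  9 10 11
g(k):  0  0  0  0  1  1  1  1  2  2  2  0
So g(11) = 0.
Grundy values for stack C (subtraction set {1, 2, 5}):
k:     0  1  2  3  4  5  6  7  8  9 10 11
g(k):  0  1  2  0  1  2  0  1  2  0  1  2
So g(11) = 2.
The value of a disjunctive sum is the nim-sum of the parts.
Combined value = 1 ⊕ 0 ⊕ 2 = 3.

3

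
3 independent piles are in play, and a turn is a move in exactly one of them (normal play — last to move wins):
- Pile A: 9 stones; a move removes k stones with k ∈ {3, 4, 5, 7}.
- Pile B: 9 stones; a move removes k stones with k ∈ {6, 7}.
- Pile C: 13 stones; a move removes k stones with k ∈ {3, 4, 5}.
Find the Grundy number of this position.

Build the Grundy sequence for pile A with g(k) = mex{g(k−s) : s ∈ {3, 4, 5, 7}, s ≤ k}:
g(0) = mex{} = 0
g(1) = mex{} = 0
g(2) = mex{} = 0
g(3) = mex{0} = 1
g(4) = mex{0} = 1
g(5) = mex{0} = 1
g(6) = mex{0,1} = 2
g(7) = mex{0,1} = 2
g(8) = mex{0,1} = 2
g(9) = mex{0,1,2} = 3
So g(9) = 3.
Grundy values for pile B (subtraction set {6, 7}):
k:     0  1  2  3  4  5  6  7  8  9
g(k):  0  0  0  0  0  0  1  1  1  1
So g(9) = 1.
Grundy values for pile C (subtraction set {3, 4, 5}):
g(0) = mex{} = 0
g(1) = mex{} = 0
g(2) = mex{} = 0
g(3) = mex{0} = 1
g(4) = mex{0} = 1
g(5) = mex{0} = 1
g(6) = mex{0,1} = 2
g(7) = mex{0,1} = 2
g(8) = mex{1} = 0
g(9) = mex{1,2} = 0
g(10) = mex{1,2} = 0
g(11) = mex{0,2} = 1
g(12) = mex{0,2} = 1
g(13) = mex{0} = 1
So g(13) = 1.
The value of a disjunctive sum is the nim-sum of the parts.
Combined value = 3 ⊕ 1 ⊕ 1 = 3.

3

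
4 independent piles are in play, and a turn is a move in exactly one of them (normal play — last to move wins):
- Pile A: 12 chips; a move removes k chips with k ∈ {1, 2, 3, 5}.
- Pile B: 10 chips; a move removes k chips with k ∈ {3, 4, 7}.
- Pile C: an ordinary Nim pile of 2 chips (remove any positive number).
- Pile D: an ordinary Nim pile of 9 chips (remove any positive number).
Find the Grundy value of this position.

Build the Grundy sequence for pile A with g(k) = mex{g(k−s) : s ∈ {1, 2, 3, 5}, s ≤ k}:
g(0) = mex{} = 0
g(1) = mex{0} = 1
g(2) = mex{0,1} = 2
g(3) = mex{0,1,2} = 3
g(4) = mex{1,2,3} = 0
g(5) = mex{0,2,3} = 1
g(6) = mex{0,1,3} = 2
g(7) = mex{0,1,2} = 3
g(8) = mex{1,2,3} = 0
g(9) = mex{0,2,3} = 1
g(10) = mex{0,1,3} = 2
g(11) = mex{0,1,2} = 3
g(12) = mex{1,2,3} = 0
So g(12) = 0.
For pile B, compute g(0), g(1), … with moves {3, 4, 7}:
k:     0  1  2  3  4  5  6  7  8  9 10
g(k):  0  0  0  1  1  1  2  2  2  3  0
So g(10) = 0.
Pile C is a plain Nim pile of size 2, so its Grundy value is 2.
Pile D is a plain Nim pile of size 9, so its Grundy value is 9.
By the Sprague-Grundy theorem, the Grundy value of a sum of independent games is the XOR of the component values.
Combined value = 0 ⊕ 0 ⊕ 2 ⊕ 9 = 11.

11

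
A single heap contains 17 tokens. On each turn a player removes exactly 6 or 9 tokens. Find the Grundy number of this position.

0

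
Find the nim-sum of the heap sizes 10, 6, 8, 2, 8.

Nim-sum: 10 ^ 6 ^ 8 ^ 2 ^ 8 = 14.

14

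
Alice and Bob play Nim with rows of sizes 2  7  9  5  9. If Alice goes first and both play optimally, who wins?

Bob wins

In binary:
  0010  (2)
  0111  (7)
  1001  (9)
  0101  (5)
  1001  (9)
  ----
  0000  (0)
The nim-sum is 0, so this is a P-position: the player to move is in a losing position under optimal play; Alice is about to move from it and so loses — Bob wins.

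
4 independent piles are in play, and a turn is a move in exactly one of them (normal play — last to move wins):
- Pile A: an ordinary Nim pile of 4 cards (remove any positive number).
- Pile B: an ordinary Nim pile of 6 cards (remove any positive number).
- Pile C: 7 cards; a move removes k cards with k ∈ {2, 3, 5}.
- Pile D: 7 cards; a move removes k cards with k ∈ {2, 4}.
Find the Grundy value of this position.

2

Pile A is a plain Nim pile of size 4, so its Grundy value is 4.
Pile B is a plain Nim pile of size 6, so its Grundy value is 6.
Build the Grundy sequence for pile C with g(k) = mex{g(k−s) : s ∈ {2, 3, 5}, s ≤ k}:
g(0) = mex{} = 0
g(1) = mex{} = 0
g(2) = mex{0} = 1
g(3) = mex{0} = 1
g(4) = mex{0,1} = 2
g(5) = mex{0,1} = 2
g(6) = mex{0,1,2} = 3
g(7) = mex{1,2} = 0
So g(7) = 0.
For pile D, compute g(0), g(1), … with moves {2, 4}:
g(0) = mex{} = 0
g(1) = mex{} = 0
g(2) = mex{0} = 1
g(3) = mex{0} = 1
g(4) = mex{0,1} = 2
g(5) = mex{0,1} = 2
g(6) = mex{1,2} = 0
g(7) = mex{1,2} = 0
So g(7) = 0.
By the Sprague-Grundy theorem, the Grundy value of a sum of independent games is the XOR of the component values.
Combined value = 4 XOR 6 XOR 0 XOR 0 = 2.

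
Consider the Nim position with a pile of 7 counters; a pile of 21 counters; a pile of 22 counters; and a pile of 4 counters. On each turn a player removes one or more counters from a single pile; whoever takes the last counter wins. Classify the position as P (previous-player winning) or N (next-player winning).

Nim-sum: 7 XOR 21 XOR 22 XOR 4 = 0.
The nim-sum is 0, so this is a P-position: the player to move is in a losing position under optimal play.

P-position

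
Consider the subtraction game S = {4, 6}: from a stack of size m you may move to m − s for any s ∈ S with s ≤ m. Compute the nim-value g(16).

1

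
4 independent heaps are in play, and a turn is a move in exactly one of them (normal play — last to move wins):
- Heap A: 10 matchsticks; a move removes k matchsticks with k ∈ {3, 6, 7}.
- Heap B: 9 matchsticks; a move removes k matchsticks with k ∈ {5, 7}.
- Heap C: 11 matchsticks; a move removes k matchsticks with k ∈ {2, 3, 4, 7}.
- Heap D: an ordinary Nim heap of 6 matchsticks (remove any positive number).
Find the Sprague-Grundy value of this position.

7

Build the Grundy sequence for heap A with g(k) = mex{g(k−s) : s ∈ {3, 6, 7}, s ≤ k}:
k:     0  1  2  3  4  5  6  7  8  9 10
g(k):  0  0  0  1  1  1  2  2  2  3  0
So g(10) = 0.
Grundy values for heap B (subtraction set {5, 7}):
g(0) = mex{} = 0
g(1) = mex{} = 0
g(2) = mex{} = 0
g(3) = mex{} = 0
g(4) = mex{} = 0
g(5) = mex{0} = 1
g(6) = mex{0} = 1
g(7) = mex{0} = 1
g(8) = mex{0} = 1
g(9) = mex{0} = 1
So g(9) = 1.
Grundy values for heap C (subtraction set {2, 3, 4, 7}):
k:     0  1  2  3  4  5  6  7  8  9 10 11
g(k):  0  0  1  1  2  2  0  3  1  4  2  0
So g(11) = 0.
Heap D is a plain Nim heap of size 6, so its Grundy value is 6.
The value of a disjunctive sum is the nim-sum of the parts.
Combined value = 0 XOR 1 XOR 0 XOR 6 = 7.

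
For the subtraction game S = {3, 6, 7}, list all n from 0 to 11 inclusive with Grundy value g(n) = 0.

0, 1, 2, 10, 11

Grundy values for subtraction set {3, 6, 7}:
k:     0  1  2  3  4  5  6  7  8  9 10 11
g(k):  0  0  0  1  1  1  2  2  2  3  0  0
The P-positions (g = 0) in 0..11 are 0, 1, 2, 10, 11.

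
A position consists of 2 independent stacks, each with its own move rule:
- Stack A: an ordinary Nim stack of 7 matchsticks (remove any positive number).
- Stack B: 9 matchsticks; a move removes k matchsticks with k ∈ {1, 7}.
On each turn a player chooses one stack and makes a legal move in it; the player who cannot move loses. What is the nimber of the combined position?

6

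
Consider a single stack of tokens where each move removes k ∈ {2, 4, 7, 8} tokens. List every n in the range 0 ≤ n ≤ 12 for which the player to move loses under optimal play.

0, 1, 6, 11, 12

Compute g(0), g(1), … for moves {2, 4, 7, 8}:
g(0) = mex{} = 0
g(1) = mex{} = 0
g(2) = mex{0} = 1
g(3) = mex{0} = 1
g(4) = mex{0,1} = 2
g(5) = mex{0,1} = 2
g(6) = mex{1,2} = 0
g(7) = mex{0,1,2} = 3
g(8) = mex{0,2} = 1
g(9) = mex{0,1,2,3} = 4
g(10) = mex{0,1} = 2
g(11) = mex{1,2,3,4} = 0
g(12) = mex{1,2} = 0
The P-positions (g = 0) in 0..12 are 0, 1, 6, 11, 12.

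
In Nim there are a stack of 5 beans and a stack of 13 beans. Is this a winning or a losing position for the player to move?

Nim-sum: 5 ⊕ 13 = 8.
The nim-sum is 8 ≠ 0, so this is an N-position: the player to move can win.

Winning position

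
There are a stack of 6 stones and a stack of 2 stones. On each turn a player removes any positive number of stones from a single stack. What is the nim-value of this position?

Nim-sum: 6 XOR 2 = 4.

4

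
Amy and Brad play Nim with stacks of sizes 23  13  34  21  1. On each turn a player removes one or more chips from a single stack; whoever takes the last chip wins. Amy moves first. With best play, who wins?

Bitwise XOR of the heap sizes:
  010111  (23)
  001101  (13)
  100010  (34)
  010101  (21)
  000001  (1)
  ------
  101100  (44)
The nim-sum is 44 ≠ 0, so this is an N-position: the player to move can win; Amy has a winning move.

Amy wins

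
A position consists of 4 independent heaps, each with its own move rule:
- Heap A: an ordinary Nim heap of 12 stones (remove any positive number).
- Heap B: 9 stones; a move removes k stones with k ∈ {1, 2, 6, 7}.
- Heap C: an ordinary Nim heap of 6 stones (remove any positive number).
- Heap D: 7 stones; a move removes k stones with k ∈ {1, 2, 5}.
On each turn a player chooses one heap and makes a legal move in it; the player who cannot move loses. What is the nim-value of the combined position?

10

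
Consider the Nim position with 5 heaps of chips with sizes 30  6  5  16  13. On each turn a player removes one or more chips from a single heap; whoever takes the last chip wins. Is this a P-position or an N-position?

Nim-sum: 30 ^ 6 ^ 5 ^ 16 ^ 13 = 0.
The nim-sum is 0, so this is a P-position: the player to move is in a losing position under optimal play.

P-position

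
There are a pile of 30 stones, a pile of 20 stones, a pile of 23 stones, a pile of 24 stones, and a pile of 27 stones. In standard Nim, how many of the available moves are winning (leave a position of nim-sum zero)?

5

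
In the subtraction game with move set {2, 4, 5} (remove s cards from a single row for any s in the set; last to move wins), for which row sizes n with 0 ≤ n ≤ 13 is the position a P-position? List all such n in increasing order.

0, 1, 7, 8

Grundy values for subtraction set {2, 4, 5}:
k:     0  1  2  3  4  5  6  7  8  9 10 11 12 13
g(k):  0  0  1  1  2  2  3  0  0  1  1  2  2  3
The P-positions (g = 0) in 0..13 are 0, 1, 7, 8.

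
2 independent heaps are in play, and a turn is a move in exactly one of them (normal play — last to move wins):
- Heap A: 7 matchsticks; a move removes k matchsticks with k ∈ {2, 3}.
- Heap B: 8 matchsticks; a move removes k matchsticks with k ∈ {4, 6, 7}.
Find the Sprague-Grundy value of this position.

3

Build the Grundy sequence for heap A with g(k) = mex{g(k−s) : s ∈ {2, 3}, s ≤ k}:
g(0) = mex{} = 0
g(1) = mex{} = 0
g(2) = mex{0} = 1
g(3) = mex{0} = 1
g(4) = mex{0,1} = 2
g(5) = mex{1} = 0
g(6) = mex{1,2} = 0
g(7) = mex{0,2} = 1
So g(7) = 1.
Build the Grundy sequence for heap B with g(k) = mex{g(k−s) : s ∈ {4, 6, 7}, s ≤ k}:
k:     0  1  2  3  4  5  6  7  8
g(k):  0  0  0  0  1  1  1  1  2
So g(8) = 2.
By the Sprague-Grundy theorem, the Grundy value of a sum of independent games is the XOR of the component values.
Combined value = 1 XOR 2 = 3.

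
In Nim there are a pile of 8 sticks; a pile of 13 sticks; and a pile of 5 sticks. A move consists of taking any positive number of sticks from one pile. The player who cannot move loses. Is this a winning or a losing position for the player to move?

Compute the nim-sum pairwise:
8 XOR 13 = 5
5 XOR 5 = 0
The nim-sum is 0, so this is a P-position: the player to move is in a losing position under optimal play.

Losing position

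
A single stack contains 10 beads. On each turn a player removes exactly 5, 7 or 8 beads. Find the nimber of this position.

Compute g(0), g(1), … for moves {5, 7, 8}:
g(0) = mex{} = 0
g(1) = mex{} = 0
g(2) = mex{} = 0
g(3) = mex{} = 0
g(4) = mex{} = 0
g(5) = mex{0} = 1
g(6) = mex{0} = 1
g(7) = mex{0} = 1
g(8) = mex{0} = 1
g(9) = mex{0} = 1
g(10) = mex{0,1} = 2
So g(10) = 2.

2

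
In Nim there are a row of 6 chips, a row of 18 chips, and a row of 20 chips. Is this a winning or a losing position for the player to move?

Losing position

In binary:
  00110  (6)
  10010  (18)
  10100  (20)
  -----
  00000  (0)
The nim-sum is 0, so this is a P-position: the player to move is in a losing position under optimal play.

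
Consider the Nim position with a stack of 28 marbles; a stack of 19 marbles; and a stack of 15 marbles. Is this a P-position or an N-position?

Bitwise XOR of the heap sizes:
  11100  (28)
  10011  (19)
  01111  (15)
  -----
  00000  (0)
The nim-sum is 0, so this is a P-position: the player to move is in a losing position under optimal play.

P-position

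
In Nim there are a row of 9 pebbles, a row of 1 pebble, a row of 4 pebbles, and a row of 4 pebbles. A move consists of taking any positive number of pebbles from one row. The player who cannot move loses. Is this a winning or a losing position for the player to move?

Winning position

Nim-sum: 9 ⊕ 1 ⊕ 4 ⊕ 4 = 8.
The nim-sum is 8 ≠ 0, so this is an N-position: the player to move can win.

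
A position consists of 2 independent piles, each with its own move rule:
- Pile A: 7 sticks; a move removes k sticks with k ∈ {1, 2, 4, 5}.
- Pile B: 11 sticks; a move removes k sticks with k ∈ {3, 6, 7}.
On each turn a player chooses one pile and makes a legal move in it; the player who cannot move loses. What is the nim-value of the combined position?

1

For pile A, compute g(0), g(1), … with moves {1, 2, 4, 5}:
g(0) = mex{} = 0
g(1) = mex{0} = 1
g(2) = mex{0,1} = 2
g(3) = mex{1,2} = 0
g(4) = mex{0,2} = 1
g(5) = mex{0,1} = 2
g(6) = mex{1,2} = 0
g(7) = mex{0,2} = 1
So g(7) = 1.
Grundy values for pile B (subtraction set {3, 6, 7}):
g(0) = mex{} = 0
g(1) = mex{} = 0
g(2) = mex{} = 0
g(3) = mex{0} = 1
g(4) = mex{0} = 1
g(5) = mex{0} = 1
g(6) = mex{0,1} = 2
g(7) = mex{0,1} = 2
g(8) = mex{0,1} = 2
g(9) = mex{0,1,2} = 3
g(10) = mex{1,2} = 0
g(11) = mex{1,2} = 0
So g(11) = 0.
By the Sprague-Grundy theorem, the Grundy value of a sum of independent games is the XOR of the component values.
Combined value = 1 ⊕ 0 = 1.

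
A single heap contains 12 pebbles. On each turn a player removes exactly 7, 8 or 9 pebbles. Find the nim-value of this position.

1

Grundy values for subtraction set {7, 8, 9}:
k:     0  1  2  3  4  5  6  7  8  9 10 11 12
g(k):  0  0  0  0  0  0  0  1  1  1  1  1  1
So g(12) = 1.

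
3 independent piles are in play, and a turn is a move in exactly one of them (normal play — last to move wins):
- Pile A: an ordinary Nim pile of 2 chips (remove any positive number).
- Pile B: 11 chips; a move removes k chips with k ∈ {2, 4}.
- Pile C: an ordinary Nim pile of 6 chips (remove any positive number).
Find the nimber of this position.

Pile A is a plain Nim pile of size 2, so its Grundy value is 2.
Grundy values for pile B (subtraction set {2, 4}):
k:     0  1  2  3  4  5  6  7  8  9 10 11
g(k):  0  0  1  1  2  2  0  0  1  1  2  2
So g(11) = 2.
Pile C is a plain Nim pile of size 6, so its Grundy value is 6.
By the Sprague-Grundy theorem, the Grundy value of a sum of independent games is the XOR of the component values.
Combined value = 2 XOR 2 XOR 6 = 6.

6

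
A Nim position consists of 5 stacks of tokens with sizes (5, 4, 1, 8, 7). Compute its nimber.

15

Nim-sum: 5 ^ 4 ^ 1 ^ 8 ^ 7 = 15.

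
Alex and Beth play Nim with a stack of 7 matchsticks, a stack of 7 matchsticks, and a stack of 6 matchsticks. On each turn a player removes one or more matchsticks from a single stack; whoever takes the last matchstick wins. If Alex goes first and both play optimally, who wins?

Alex wins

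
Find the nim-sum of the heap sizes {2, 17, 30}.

13

In binary:
  00010  (2)
  10001  (17)
  11110  (30)
  -----
  01101  (13)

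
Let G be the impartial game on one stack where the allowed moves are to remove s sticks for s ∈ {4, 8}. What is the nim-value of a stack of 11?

2

Build the Grundy sequence with g(k) = mex{g(k−s) : s ∈ {4, 8}, s ≤ k}:
g(0) = mex{} = 0
g(1) = mex{} = 0
g(2) = mex{} = 0
g(3) = mex{} = 0
g(4) = mex{0} = 1
g(5) = mex{0} = 1
g(6) = mex{0} = 1
g(7) = mex{0} = 1
g(8) = mex{0,1} = 2
g(9) = mex{0,1} = 2
g(10) = mex{0,1} = 2
g(11) = mex{0,1} = 2
So g(11) = 2.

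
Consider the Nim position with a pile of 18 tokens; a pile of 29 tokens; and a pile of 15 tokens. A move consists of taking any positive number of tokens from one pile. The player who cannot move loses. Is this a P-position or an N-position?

P-position

Compute the nim-sum pairwise:
18 ^ 29 = 15
15 ^ 15 = 0
The nim-sum is 0, so this is a P-position: the player to move is in a losing position under optimal play.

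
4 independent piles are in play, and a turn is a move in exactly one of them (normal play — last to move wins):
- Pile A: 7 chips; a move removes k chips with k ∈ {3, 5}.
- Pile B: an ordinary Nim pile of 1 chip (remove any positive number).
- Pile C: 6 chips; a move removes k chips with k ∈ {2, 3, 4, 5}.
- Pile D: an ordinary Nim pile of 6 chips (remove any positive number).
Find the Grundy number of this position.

6

Grundy values for pile A (subtraction set {3, 5}):
k:     0  1  2  3  4  5  6  7
g(k):  0  0  0  1  1  1  2  2
So g(7) = 2.
Pile B is a plain Nim pile of size 1, so its Grundy value is 1.
Grundy values for pile C (subtraction set {2, 3, 4, 5}):
k:     0  1  2  3  4  5  6
g(k):  0  0  1  1  2  2  3
So g(6) = 3.
Pile D is a plain Nim pile of size 6, so its Grundy value is 6.
By the Sprague-Grundy theorem, the Grundy value of a sum of independent games is the XOR of the component values.
Combined value = 2 ⊕ 1 ⊕ 3 ⊕ 6 = 6.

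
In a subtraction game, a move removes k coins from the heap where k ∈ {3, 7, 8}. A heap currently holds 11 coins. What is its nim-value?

Compute g(0), g(1), … for moves {3, 7, 8}:
k:     0  1  2  3  4  5  6  7  8  9 10 11
g(k):  0  0  0  1  1  1  0  2  2  1  3  0
So g(11) = 0.

0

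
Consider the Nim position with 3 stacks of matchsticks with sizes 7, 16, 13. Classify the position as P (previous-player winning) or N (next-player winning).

N-position

In binary:
  00111  (7)
  10000  (16)
  01101  (13)
  -----
  11010  (26)
The nim-sum is 26 ≠ 0, so this is an N-position: the player to move can win.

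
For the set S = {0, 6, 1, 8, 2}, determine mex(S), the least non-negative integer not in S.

The values 0, 1, 2 are all present; 3 is the first non-negative integer missing from the set.

3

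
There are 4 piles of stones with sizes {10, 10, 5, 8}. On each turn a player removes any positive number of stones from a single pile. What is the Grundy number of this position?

Compute the nim-sum pairwise:
10 ^ 10 = 0
0 ^ 5 = 5
5 ^ 8 = 13

13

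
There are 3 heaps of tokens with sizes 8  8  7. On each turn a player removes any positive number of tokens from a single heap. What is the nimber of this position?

7

Compute the nim-sum pairwise:
8 ^ 8 = 0
0 ^ 7 = 7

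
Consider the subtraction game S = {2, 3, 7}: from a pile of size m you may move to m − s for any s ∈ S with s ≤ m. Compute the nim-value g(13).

Build the Grundy sequence with g(k) = mex{g(k−s) : s ∈ {2, 3, 7}, s ≤ k}:
g(0) = mex{} = 0
g(1) = mex{} = 0
g(2) = mex{0} = 1
g(3) = mex{0} = 1
g(4) = mex{0,1} = 2
g(5) = mex{1} = 0
g(6) = mex{1,2} = 0
g(7) = mex{0,2} = 1
g(8) = mex{0} = 1
g(9) = mex{0,1} = 2
g(10) = mex{1} = 0
g(11) = mex{1,2} = 0
g(12) = mex{0,2} = 1
g(13) = mex{0} = 1
So g(13) = 1.

1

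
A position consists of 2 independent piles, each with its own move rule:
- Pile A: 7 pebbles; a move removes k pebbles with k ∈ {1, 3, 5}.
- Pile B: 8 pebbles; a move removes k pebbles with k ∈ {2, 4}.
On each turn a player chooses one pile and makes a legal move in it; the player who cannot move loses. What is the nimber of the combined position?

0

For pile A, compute g(0), g(1), … with moves {1, 3, 5}:
k:     0  1  2  3  4  5  6  7
g(k):  0  1  0  1  0  1  0  1
So g(7) = 1.
For pile B, compute g(0), g(1), … with moves {2, 4}:
g(0) = mex{} = 0
g(1) = mex{} = 0
g(2) = mex{0} = 1
g(3) = mex{0} = 1
g(4) = mex{0,1} = 2
g(5) = mex{0,1} = 2
g(6) = mex{1,2} = 0
g(7) = mex{1,2} = 0
g(8) = mex{0,2} = 1
So g(8) = 1.
The value of a disjunctive sum is the nim-sum of the parts.
Combined value = 1 ⊕ 1 = 0.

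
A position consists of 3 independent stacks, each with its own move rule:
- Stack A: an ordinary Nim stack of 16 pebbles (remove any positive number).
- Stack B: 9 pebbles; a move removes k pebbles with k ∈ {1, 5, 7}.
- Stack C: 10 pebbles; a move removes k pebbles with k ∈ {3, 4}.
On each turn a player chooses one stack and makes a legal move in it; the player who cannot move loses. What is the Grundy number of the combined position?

Stack A is a plain Nim stack of size 16, so its Grundy value is 16.
Build the Grundy sequence for stack B with g(k) = mex{g(k−s) : s ∈ {1, 5, 7}, s ≤ k}:
g(0) = mex{} = 0
g(1) = mex{0} = 1
g(2) = mex{1} = 0
g(3) = mex{0} = 1
g(4) = mex{1} = 0
g(5) = mex{0} = 1
g(6) = mex{1} = 0
g(7) = mex{0} = 1
g(8) = mex{1} = 0
g(9) = mex{0} = 1
So g(9) = 1.
Build the Grundy sequence for stack C with g(k) = mex{g(k−s) : s ∈ {3, 4}, s ≤ k}:
g(0) = mex{} = 0
g(1) = mex{} = 0
g(2) = mex{} = 0
g(3) = mex{0} = 1
g(4) = mex{0} = 1
g(5) = mex{0} = 1
g(6) = mex{0,1} = 2
g(7) = mex{1} = 0
g(8) = mex{1} = 0
g(9) = mex{1,2} = 0
g(10) = mex{0,2} = 1
So g(10) = 1.
The value of a disjunctive sum is the nim-sum of the parts.
Combined value = 16 ⊕ 1 ⊕ 1 = 16.

16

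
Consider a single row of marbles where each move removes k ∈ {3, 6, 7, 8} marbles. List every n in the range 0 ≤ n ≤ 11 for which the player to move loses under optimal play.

Grundy values for subtraction set {3, 6, 7, 8}:
g(0) = mex{} = 0
g(1) = mex{} = 0
g(2) = mex{} = 0
g(3) = mex{0} = 1
g(4) = mex{0} = 1
g(5) = mex{0} = 1
g(6) = mex{0,1} = 2
g(7) = mex{0,1} = 2
g(8) = mex{0,1} = 2
g(9) = mex{0,1,2} = 3
g(10) = mex{0,1,2} = 3
g(11) = mex{1,2} = 0
The P-positions (g = 0) in 0..11 are 0, 1, 2, 11.

0, 1, 2, 11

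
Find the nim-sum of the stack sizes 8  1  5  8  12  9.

Compute the nim-sum pairwise:
8 ^ 1 = 9
9 ^ 5 = 12
12 ^ 8 = 4
4 ^ 12 = 8
8 ^ 9 = 1

1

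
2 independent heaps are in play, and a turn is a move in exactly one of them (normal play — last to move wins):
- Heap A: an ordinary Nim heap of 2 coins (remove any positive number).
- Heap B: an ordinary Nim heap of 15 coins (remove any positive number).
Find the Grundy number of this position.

13

Heap A is a plain Nim heap of size 2, so its Grundy value is 2.
Heap B is a plain Nim heap of size 15, so its Grundy value is 15.
The value of a disjunctive sum is the nim-sum of the parts.
Combined value = 2 XOR 15 = 13.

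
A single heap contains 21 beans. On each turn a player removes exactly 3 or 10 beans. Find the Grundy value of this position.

Compute g(0), g(1), … for moves {3, 10}:
k:     0  1  2  3  4  5  6  7  8  9 10 11 12 13 14 15 16 17 18 19 20 21
g(k):  0  0  0  1  1  1  0  0  0  1  1  1  2  0  0  0  1  1  1  0  0  0
So g(21) = 0.

0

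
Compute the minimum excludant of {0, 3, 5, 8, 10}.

1

0 is in the set but 1 is not, so the mex is 1.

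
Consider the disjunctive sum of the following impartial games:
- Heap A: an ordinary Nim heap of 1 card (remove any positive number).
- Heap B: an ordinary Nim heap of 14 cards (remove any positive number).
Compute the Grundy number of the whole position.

Heap A is a plain Nim heap of size 1, so its Grundy value is 1.
Heap B is a plain Nim heap of size 14, so its Grundy value is 14.
By the Sprague-Grundy theorem, the Grundy value of a sum of independent games is the XOR of the component values.
Combined value = 1 XOR 14 = 15.

15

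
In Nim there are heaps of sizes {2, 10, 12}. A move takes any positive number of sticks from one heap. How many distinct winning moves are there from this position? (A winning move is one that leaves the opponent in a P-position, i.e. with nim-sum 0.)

1

Nim-sum: 2 ^ 10 ^ 12 = 4.
The overall nim-sum is X = 4. A heap of size p has a winning move iff p XOR X < p (reduce it to p XOR X).
  2: 2 XOR 4 = 6 ≥ 2 — no move.
  10: 10 XOR 4 = 14 ≥ 10 — no move.
  12: 12 XOR 4 = 8 < 12 — winning move (to 8).
That gives 1 winning move.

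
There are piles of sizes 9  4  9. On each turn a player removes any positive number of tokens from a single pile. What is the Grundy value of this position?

4

Nim-sum: 9 XOR 4 XOR 9 = 4.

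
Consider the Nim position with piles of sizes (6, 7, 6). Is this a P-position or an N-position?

N-position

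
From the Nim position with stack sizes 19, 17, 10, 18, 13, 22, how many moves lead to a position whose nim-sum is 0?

Nim-sum: 19 XOR 17 XOR 10 XOR 18 XOR 13 XOR 22 = 1.
The overall nim-sum is X = 1. A stack of size p has a winning move iff p XOR X < p (reduce it to p XOR X).
  19: 19 XOR 1 = 18 < 19 — winning move (to 18).
  17: 17 XOR 1 = 16 < 17 — winning move (to 16).
  10: 10 XOR 1 = 11 ≥ 10 — no move.
  18: 18 XOR 1 = 19 ≥ 18 — no move.
  13: 13 XOR 1 = 12 < 13 — winning move (to 12).
  22: 22 XOR 1 = 23 ≥ 22 — no move.
That gives 3 winning moves.

3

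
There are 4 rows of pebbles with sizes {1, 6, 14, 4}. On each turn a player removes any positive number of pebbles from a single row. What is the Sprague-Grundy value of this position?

13

In binary:
  0001  (1)
  0110  (6)
  1110  (14)
  0100  (4)
  ----
  1101  (13)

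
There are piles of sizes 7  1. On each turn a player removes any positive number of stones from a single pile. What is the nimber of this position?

Compute the nim-sum pairwise:
7 XOR 1 = 6

6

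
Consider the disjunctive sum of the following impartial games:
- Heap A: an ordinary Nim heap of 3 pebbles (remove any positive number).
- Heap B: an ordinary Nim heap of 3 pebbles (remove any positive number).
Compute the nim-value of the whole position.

Heap A is a plain Nim heap of size 3, so its Grundy value is 3.
Heap B is a plain Nim heap of size 3, so its Grundy value is 3.
The value of a disjunctive sum is the nim-sum of the parts.
Combined value = 3 XOR 3 = 0.

0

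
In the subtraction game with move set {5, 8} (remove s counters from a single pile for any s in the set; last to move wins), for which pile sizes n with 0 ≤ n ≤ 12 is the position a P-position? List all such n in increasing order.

0, 1, 2, 3, 4

Compute g(0), g(1), … for moves {5, 8}:
k:     0  1  2  3  4  5  6  7  8  9 10 11 12
g(k):  0  0  0  0  0  1  1  1  1  1  2  2  2
The P-positions (g = 0) in 0..12 are 0, 1, 2, 3, 4.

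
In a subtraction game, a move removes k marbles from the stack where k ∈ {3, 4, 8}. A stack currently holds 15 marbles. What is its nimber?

Build the Grundy sequence with g(k) = mex{g(k−s) : s ∈ {3, 4, 8}, s ≤ k}:
k:     0  1  2  3  4  5  6  7  8  9 10 11 12 13 14 15
g(k):  0  0  0  1  1  1  2  0  2  3  1  3  0  0  0  1
So g(15) = 1.

1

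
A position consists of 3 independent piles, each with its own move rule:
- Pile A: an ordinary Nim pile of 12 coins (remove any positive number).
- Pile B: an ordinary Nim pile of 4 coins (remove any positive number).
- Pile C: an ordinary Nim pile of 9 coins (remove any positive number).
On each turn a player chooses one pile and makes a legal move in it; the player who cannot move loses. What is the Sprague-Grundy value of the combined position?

1

Pile A is a plain Nim pile of size 12, so its Grundy value is 12.
Pile B is a plain Nim pile of size 4, so its Grundy value is 4.
Pile C is a plain Nim pile of size 9, so its Grundy value is 9.
The value of a disjunctive sum is the nim-sum of the parts.
Combined value = 12 ⊕ 4 ⊕ 9 = 1.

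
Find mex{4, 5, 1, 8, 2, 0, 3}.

The values 0, 1, 2, 3, 4, 5 are all present; 6 is the first non-negative integer missing from the set.

6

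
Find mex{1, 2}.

0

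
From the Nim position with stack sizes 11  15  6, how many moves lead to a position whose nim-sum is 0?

3

Compute the nim-sum pairwise:
11 ^ 15 = 4
4 ^ 6 = 2
The overall nim-sum is X = 2. A stack of size p has a winning move iff p XOR X < p (reduce it to p XOR X).
  11: 11 XOR 2 = 9 < 11 — winning move (to 9).
  15: 15 XOR 2 = 13 < 15 — winning move (to 13).
  6: 6 XOR 2 = 4 < 6 — winning move (to 4).
That gives 3 winning moves.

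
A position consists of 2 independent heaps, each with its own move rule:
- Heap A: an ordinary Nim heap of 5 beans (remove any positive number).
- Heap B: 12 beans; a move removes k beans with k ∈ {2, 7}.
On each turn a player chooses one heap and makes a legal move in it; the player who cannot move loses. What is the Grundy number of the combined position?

4

Heap A is a plain Nim heap of size 5, so its Grundy value is 5.
For heap B, compute g(0), g(1), … with moves {2, 7}:
k:     0  1  2  3  4  5  6  7  8  9 10 11 12
g(k):  0  0  1  1  0  0  1  1  2  0  0  1  1
So g(12) = 1.
The value of a disjunctive sum is the nim-sum of the parts.
Combined value = 5 XOR 1 = 4.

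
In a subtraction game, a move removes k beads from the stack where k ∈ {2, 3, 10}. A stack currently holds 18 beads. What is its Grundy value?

0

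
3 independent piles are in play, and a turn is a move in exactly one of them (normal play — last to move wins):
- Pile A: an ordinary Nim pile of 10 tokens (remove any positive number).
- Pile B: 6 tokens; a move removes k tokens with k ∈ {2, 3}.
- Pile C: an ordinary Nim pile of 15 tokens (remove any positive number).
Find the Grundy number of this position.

Pile A is a plain Nim pile of size 10, so its Grundy value is 10.
Grundy values for pile B (subtraction set {2, 3}):
k:     0  1  2  3  4  5  6
g(k):  0  0  1  1  2  0  0
So g(6) = 0.
Pile C is a plain Nim pile of size 15, so its Grundy value is 15.
The value of a disjunctive sum is the nim-sum of the parts.
Combined value = 10 XOR 0 XOR 15 = 5.

5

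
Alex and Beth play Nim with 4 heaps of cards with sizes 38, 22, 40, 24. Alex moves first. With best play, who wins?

Beth wins

Compute the nim-sum pairwise:
38 XOR 22 = 48
48 XOR 40 = 24
24 XOR 24 = 0
The nim-sum is 0, so this is a P-position: the player to move is in a losing position under optimal play; Alex is about to move from it and so loses — Beth wins.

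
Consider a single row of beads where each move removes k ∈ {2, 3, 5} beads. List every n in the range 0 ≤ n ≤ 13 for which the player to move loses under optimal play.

Grundy values for subtraction set {2, 3, 5}:
g(0) = mex{} = 0
g(1) = mex{} = 0
g(2) = mex{0} = 1
g(3) = mex{0} = 1
g(4) = mex{0,1} = 2
g(5) = mex{0,1} = 2
g(6) = mex{0,1,2} = 3
g(7) = mex{1,2} = 0
g(8) = mex{1,2,3} = 0
g(9) = mex{0,2,3} = 1
g(10) = mex{0,2} = 1
g(11) = mex{0,1,3} = 2
g(12) = mex{0,1} = 2
g(13) = mex{0,1,2} = 3
The P-positions (g = 0) in 0..13 are 0, 1, 7, 8.

0, 1, 7, 8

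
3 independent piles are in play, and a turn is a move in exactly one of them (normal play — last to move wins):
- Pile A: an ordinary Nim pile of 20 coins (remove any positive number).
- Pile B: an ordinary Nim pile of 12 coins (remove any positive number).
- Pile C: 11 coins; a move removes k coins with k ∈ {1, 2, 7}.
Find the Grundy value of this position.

Pile A is a plain Nim pile of size 20, so its Grundy value is 20.
Pile B is a plain Nim pile of size 12, so its Grundy value is 12.
For pile C, compute g(0), g(1), … with moves {1, 2, 7}:
k:     0  1  2  3  4  5  6  7  8  9 10 11
g(k):  0  1  2  0  1  2  0  1  2  0  1  2
So g(11) = 2.
The value of a disjunctive sum is the nim-sum of the parts.
Combined value = 20 ⊕ 12 ⊕ 2 = 26.

26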